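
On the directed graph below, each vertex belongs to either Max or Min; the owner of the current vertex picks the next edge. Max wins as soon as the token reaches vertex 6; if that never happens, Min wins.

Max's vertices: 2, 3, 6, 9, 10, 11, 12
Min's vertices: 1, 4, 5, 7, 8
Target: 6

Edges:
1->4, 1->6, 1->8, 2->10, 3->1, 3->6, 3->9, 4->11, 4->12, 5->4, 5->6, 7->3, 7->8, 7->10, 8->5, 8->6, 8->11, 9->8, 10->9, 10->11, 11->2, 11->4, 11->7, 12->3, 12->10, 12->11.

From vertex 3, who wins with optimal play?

Max

A0 = {6}
A1: add {3} — 3 (Max) has 3→6.
3 ∈ A1, so Max can force the target.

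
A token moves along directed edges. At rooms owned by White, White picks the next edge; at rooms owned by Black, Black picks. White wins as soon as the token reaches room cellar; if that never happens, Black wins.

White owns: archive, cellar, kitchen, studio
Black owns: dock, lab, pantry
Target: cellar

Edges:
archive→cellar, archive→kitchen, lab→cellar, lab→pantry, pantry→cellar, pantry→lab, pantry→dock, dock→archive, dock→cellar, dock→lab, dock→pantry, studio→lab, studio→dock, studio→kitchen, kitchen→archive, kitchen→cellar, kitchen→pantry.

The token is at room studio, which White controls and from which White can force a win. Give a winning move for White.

kitchen

A0 = {cellar}
A1: add {archive, kitchen} — archive (White) has archive→cellar; kitchen (White) has kitchen→cellar.
A2: add {studio} — studio (White) has studio→kitchen.
A3 = A2; e.g. lab (Black) can still go to pantry. Fixed point.
From studio, successor kitchen is in the attractor (rank 1); the other successors dock, lab are not.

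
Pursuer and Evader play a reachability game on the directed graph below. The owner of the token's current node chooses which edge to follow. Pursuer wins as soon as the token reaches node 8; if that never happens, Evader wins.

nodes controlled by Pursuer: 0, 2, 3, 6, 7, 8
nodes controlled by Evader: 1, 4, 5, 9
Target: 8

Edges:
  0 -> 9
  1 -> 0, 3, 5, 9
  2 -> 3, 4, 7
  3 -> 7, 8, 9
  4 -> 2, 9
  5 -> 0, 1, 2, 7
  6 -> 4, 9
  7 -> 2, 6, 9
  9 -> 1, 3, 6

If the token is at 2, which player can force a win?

A0 = {8}
A1: add {3} — 3 (Pursuer) has 3→8.
A2: add {2} — 2 (Pursuer) has 2→3.
2 ∈ A2, so Pursuer can force the target.

Pursuer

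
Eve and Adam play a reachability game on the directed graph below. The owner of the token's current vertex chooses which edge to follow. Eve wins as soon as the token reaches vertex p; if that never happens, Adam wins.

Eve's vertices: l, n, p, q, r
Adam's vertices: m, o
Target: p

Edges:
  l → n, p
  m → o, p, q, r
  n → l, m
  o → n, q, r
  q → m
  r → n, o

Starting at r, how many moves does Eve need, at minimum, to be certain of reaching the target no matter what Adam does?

3

A0 = {p}
A1: add {l} — l (Eve) has l→p.
A2: add {n} — n (Eve) has n→l.
A3: add {r} — r (Eve) has r→n.
A4 = A3; e.g. m (Adam) can still go to o. Fixed point.
r enters the attractor at level 3, so Eve can force the target in 3 moves from there.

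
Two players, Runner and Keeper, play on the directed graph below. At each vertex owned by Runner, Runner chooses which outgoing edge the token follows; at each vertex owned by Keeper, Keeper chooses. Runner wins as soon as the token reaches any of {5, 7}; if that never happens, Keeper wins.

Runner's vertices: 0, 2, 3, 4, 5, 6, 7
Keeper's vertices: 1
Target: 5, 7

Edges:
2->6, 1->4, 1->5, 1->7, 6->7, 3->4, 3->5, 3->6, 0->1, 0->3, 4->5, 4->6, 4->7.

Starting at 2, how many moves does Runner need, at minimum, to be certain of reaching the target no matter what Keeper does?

2

A0 = {5, 7}
A1: add {3, 4, 6} — 3 (Runner) has 3→5; 4 (Runner) has 4→5; 6 (Runner) has 6→7.
A2: add {0, 1, 2} — 0 (Runner) has 0→3; 1 (Keeper): all of {4, 5, 7} already in; 2 (Runner) has 2→6.
A2 = all vertices. Fixed point.
2 enters the attractor at level 2, so Runner can force the target in 2 moves from there.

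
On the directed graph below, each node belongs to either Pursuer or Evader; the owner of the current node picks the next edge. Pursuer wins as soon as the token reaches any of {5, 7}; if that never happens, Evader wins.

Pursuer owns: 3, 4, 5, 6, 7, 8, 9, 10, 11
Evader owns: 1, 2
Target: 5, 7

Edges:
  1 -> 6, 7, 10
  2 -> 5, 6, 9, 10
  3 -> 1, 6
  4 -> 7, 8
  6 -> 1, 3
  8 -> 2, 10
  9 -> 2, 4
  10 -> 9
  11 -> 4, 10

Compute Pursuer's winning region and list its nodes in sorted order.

4, 5, 7, 8, 9, 10, 11

A0 = {5, 7}
A1: add {4} — 4 (Pursuer) has 4→7.
A2: add {9, 11} — 9 (Pursuer) has 9→4; 11 (Pursuer) has 11→4.
A3: add {10} — 10 (Pursuer) has 10→9.
A4: add {8} — 8 (Pursuer) has 8→10.
A5 = A4; e.g. 1 (Evader) can still go to 6. Fixed point.
Pursuer's winning region = {4, 5, 7, 8, 9, 10, 11}.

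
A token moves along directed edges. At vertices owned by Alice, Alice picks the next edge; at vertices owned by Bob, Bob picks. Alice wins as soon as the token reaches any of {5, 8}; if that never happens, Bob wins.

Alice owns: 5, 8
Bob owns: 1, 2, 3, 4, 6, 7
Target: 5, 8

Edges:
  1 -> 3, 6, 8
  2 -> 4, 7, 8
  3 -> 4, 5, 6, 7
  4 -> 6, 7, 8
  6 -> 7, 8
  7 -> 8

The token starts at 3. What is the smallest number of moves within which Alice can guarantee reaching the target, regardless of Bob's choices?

A0 = {5, 8}
A1: add {7} — 7 (Bob): all of {8} already in.
A2: add {6} — 6 (Bob): all of {7, 8} already in.
A3: add {4} — 4 (Bob): all of {6, 7, 8} already in.
A4: add {2, 3} — 2 (Bob): all of {4, 7, 8} already in; 3 (Bob): all of {4, 5, 6, 7} already in.
3 enters the attractor at level 4, so Alice can force the target in 4 moves from there.

4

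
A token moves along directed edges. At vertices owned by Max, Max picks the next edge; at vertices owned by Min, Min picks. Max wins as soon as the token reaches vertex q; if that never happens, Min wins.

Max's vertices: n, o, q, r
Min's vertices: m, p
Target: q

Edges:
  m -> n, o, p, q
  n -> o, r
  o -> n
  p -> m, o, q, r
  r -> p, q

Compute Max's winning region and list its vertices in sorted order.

n, o, q, r

A0 = {q}
A1: add {r} — r (Max) has r→q.
A2: add {n} — n (Max) has n→r.
A3: add {o} — o (Max) has o→n.
A4 = A3; e.g. m (Min) can still go to p. Fixed point.
Max's winning region = {n, o, q, r}.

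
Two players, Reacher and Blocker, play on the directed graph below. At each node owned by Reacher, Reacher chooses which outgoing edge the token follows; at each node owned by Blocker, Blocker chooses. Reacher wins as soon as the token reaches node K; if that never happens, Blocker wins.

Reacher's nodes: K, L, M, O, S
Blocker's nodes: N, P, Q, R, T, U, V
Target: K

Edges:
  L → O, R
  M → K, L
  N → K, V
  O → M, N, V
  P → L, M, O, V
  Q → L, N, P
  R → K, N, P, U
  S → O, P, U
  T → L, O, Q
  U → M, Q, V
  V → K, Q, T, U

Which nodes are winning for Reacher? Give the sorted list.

A0 = {K}
A1: add {M} — M (Reacher) has M→K.
A2: add {O} — O (Reacher) has O→M.
A3: add {L, S} — L (Reacher) has L→O; S (Reacher) has S→O.
A4 = A3; e.g. N (Blocker) can still go to V. Fixed point.
Reacher's winning region = {K, L, M, O, S}.

K, L, M, O, S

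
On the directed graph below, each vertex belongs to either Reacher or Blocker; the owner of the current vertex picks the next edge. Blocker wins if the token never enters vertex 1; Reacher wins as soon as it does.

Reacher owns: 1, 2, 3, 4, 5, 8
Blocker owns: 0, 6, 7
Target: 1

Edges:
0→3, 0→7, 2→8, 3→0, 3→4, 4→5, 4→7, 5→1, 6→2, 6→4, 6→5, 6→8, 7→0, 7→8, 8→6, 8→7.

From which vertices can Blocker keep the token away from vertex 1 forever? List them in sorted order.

0, 2, 6, 7, 8

A0 = {1}
A1: add {5} — 5 (Reacher) has 5→1.
A2: add {4} — 4 (Reacher) has 4→5.
A3: add {3} — 3 (Reacher) has 3→4.
A4 = A3; e.g. 0 (Blocker) can still go to 7. Fixed point.
Reacher's attractor = {1, 3, 4, 5}; Blocker avoids the target exactly from the complement.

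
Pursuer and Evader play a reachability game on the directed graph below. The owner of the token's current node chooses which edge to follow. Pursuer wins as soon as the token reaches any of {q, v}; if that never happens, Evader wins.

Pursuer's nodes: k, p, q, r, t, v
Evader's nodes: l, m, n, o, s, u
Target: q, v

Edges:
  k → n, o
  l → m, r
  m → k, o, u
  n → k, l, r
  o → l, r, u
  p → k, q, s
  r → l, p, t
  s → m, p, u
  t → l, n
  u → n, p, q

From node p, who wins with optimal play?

Pursuer

A0 = {q, v}
A1: add {p} — p (Pursuer) has p→q.
p ∈ A1, so Pursuer can force the target.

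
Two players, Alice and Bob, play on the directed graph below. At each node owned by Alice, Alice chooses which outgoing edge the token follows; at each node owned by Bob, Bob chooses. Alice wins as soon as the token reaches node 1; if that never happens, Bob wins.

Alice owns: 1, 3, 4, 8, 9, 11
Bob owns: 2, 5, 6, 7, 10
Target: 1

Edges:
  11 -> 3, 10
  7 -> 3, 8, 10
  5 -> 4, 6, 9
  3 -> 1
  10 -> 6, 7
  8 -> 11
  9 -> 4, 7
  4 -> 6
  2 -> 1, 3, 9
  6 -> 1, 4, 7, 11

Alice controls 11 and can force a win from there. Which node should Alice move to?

A0 = {1}
A1: add {3} — 3 (Alice) has 3→1.
A2: add {11} — 11 (Alice) has 11→3.
A3: add {8} — 8 (Alice) has 8→11.
A4 = A3; e.g. 2 (Bob) can still go to 9. Fixed point.
From 11, successor 3 is in the attractor (rank 1); the other successor 10 is not.

3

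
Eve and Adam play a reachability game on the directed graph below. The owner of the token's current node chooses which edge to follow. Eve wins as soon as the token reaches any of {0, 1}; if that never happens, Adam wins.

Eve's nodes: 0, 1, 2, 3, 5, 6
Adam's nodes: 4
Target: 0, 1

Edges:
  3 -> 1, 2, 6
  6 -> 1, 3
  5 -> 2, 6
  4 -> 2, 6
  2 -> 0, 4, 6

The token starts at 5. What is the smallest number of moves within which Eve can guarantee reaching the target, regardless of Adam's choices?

2

A0 = {0, 1}
A1: add {2, 3, 6} — 2 (Eve) has 2→0; 3 (Eve) has 3→1; 6 (Eve) has 6→1.
A2: add {4, 5} — 4 (Adam): all of {2, 6} already in; 5 (Eve) has 5→2.
A2 = all vertices. Fixed point.
5 enters the attractor at level 2, so Eve can force the target in 2 moves from there.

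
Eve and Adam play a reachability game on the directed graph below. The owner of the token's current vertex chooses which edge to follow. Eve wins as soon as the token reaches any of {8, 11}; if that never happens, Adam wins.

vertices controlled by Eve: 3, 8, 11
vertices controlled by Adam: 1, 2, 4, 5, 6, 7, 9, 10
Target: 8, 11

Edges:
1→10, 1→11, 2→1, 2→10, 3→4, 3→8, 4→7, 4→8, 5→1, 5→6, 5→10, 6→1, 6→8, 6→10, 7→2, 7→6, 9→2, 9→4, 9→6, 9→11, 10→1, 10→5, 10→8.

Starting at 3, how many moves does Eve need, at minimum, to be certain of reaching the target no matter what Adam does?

1

A0 = {8, 11}
A1: add {3} — 3 (Eve) has 3→8.
A2 = A1; e.g. 1 (Adam) can still go to 10. Fixed point.
3 enters the attractor at level 1, so Eve can force the target in 1 move from there.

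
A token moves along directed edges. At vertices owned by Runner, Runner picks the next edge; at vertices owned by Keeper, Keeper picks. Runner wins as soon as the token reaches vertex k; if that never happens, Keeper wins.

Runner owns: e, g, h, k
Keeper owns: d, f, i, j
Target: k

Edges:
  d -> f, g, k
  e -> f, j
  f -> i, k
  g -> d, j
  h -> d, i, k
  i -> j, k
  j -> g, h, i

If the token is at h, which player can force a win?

Runner

A0 = {k}
A1: add {h} — h (Runner) has h→k.
A2 = A1; e.g. d (Keeper) can still go to f. Fixed point.
h ∈ A1, so Runner can force the target.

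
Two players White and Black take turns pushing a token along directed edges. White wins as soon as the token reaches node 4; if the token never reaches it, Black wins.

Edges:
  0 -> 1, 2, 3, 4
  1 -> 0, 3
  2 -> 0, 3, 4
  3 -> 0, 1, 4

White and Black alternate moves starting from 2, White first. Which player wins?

White

Track states (vertex, player-to-move).
A0 = {(4,White), (4,Black)}
A1: add {(0,White), (2,White), (3,White)}.
(2,White) ∈ A1 ⇒ White forces the target.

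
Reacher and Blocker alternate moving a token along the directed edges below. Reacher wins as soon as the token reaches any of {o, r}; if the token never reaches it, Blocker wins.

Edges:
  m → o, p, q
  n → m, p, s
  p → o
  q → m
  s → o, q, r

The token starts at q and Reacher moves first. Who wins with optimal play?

Track states (vertex, player-to-move).
A0 = {(o,Reacher), (o,Blocker), (r,Reacher), (r,Blocker)}
A1: add {(m,Reacher), (p,Reacher), (p,Blocker), (s,Reacher)}.
A2: add {(n,Reacher), (n,Blocker), (q,Blocker)}.
A3 = A2; e.g. (m,Blocker) stays out. (q,Reacher) never enters ⇒ Blocker avoids the target.

Blocker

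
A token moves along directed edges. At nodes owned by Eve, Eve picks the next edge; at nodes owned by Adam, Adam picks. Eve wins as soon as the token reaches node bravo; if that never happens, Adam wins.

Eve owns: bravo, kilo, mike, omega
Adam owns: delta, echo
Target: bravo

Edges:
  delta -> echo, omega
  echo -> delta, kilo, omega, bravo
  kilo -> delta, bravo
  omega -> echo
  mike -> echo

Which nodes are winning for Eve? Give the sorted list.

bravo, kilo

A0 = {bravo}
A1: add {kilo} — kilo (Eve) has kilo→bravo.
A2 = A1; e.g. delta (Adam) can still go to echo. Fixed point.
Eve's winning region = {bravo, kilo}.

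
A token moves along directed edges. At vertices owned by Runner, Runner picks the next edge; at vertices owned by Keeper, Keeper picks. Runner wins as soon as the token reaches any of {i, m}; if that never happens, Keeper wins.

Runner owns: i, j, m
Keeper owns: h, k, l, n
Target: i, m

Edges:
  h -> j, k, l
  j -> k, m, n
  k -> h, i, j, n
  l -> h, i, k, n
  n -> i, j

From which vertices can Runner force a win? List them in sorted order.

i, j, m, n

A0 = {i, m}
A1: add {j} — j (Runner) has j→m.
A2: add {n} — n (Keeper): all of {i, j} already in.
A3 = A2; e.g. h (Keeper) can still go to k. Fixed point.
Runner's winning region = {i, j, m, n}.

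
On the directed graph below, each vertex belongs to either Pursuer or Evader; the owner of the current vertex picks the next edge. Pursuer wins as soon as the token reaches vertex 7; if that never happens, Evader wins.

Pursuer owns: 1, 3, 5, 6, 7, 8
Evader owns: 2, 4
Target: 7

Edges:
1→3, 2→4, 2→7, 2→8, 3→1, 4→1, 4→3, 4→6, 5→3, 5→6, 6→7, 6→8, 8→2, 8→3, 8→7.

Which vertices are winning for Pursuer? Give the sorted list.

5, 6, 7, 8

A0 = {7}
A1: add {6, 8} — 6 (Pursuer) has 6→7; 8 (Pursuer) has 8→7.
A2: add {5} — 5 (Pursuer) has 5→6.
A3 = A2; e.g. 1 (Pursuer) has no edge into A2. Fixed point.
Pursuer's winning region = {5, 6, 7, 8}.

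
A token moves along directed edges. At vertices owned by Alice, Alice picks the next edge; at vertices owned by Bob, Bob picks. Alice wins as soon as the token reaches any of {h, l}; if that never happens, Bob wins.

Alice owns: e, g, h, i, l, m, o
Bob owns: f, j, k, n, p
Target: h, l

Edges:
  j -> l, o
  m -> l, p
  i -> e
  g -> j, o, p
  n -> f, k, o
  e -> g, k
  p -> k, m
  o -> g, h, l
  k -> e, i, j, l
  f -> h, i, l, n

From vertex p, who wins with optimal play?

A0 = {h, l}
A1: add {m, o} — m (Alice) has m→l; o (Alice) has o→h.
A2: add {g, j} — g (Alice) has g→o; j (Bob): all of {l, o} already in.
A3: add {e} — e (Alice) has e→g.
A4: add {i} — i (Alice) has i→e.
A5: add {k} — k (Bob): all of {e, i, j, l} already in.
A6: add {p} — p (Bob): all of {k, m} already in.
A7 = A6; e.g. f (Bob) can still go to n. Fixed point.
p ∈ A6, so Alice can force the target.

Alice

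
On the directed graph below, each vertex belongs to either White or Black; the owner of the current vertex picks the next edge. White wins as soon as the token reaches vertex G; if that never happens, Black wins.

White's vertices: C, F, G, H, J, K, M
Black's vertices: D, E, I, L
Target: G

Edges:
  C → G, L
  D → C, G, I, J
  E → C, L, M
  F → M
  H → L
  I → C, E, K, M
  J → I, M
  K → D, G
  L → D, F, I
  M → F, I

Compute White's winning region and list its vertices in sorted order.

A0 = {G}
A1: add {C, K} — C (White) has C→G; K (White) has K→G.
A2 = A1; e.g. D (Black) can still go to I. Fixed point.
White's winning region = {C, G, K}.

C, G, K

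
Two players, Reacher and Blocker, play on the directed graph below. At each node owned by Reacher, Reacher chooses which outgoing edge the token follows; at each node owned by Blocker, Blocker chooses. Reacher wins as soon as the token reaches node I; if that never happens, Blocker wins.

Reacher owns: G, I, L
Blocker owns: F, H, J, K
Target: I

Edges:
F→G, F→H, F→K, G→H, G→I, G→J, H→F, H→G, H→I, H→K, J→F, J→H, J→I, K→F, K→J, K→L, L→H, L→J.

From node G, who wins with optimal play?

A0 = {I}
A1: add {G} — G (Reacher) has G→I.
A2 = A1; e.g. F (Blocker) can still go to H. Fixed point.
G ∈ A1, so Reacher can force the target.

Reacher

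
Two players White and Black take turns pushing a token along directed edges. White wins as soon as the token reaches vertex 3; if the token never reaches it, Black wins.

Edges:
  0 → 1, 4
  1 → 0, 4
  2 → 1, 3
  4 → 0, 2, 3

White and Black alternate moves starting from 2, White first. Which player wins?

White

Track states (vertex, player-to-move).
A0 = {(3,White), (3,Black)}
A1: add {(2,White), (4,White)}.
(2,White) ∈ A1 ⇒ White forces the target.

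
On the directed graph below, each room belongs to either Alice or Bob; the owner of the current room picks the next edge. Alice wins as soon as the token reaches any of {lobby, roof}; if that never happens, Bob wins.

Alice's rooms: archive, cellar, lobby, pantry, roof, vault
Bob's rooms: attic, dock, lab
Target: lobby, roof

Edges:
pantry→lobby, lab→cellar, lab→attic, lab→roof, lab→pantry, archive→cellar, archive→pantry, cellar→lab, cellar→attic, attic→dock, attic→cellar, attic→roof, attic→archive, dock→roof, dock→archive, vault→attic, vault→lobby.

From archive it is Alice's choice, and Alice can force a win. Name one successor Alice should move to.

pantry

A0 = {lobby, roof}
A1: add {pantry, vault} — pantry (Alice) has pantry→lobby; vault (Alice) has vault→lobby.
A2: add {archive} — archive (Alice) has archive→pantry.
A3: add {dock} — dock (Bob): all of {roof, archive} already in.
A4 = A3; e.g. lab (Bob) can still go to cellar. Fixed point.
From archive, successor pantry is in the attractor (rank 1); the other successor cellar is not.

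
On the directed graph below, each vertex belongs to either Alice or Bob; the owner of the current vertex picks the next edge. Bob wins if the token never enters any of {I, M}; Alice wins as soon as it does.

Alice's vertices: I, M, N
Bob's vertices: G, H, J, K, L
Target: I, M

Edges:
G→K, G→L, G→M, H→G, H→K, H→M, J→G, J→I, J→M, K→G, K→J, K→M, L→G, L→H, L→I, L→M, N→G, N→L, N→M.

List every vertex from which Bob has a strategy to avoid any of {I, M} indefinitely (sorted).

G, H, J, K, L

A0 = {I, M}
A1: add {N} — N (Alice) has N→M.
A2 = A1; e.g. G (Bob) can still go to K. Fixed point.
Alice's attractor = {I, M, N}; Bob avoids the target exactly from the complement.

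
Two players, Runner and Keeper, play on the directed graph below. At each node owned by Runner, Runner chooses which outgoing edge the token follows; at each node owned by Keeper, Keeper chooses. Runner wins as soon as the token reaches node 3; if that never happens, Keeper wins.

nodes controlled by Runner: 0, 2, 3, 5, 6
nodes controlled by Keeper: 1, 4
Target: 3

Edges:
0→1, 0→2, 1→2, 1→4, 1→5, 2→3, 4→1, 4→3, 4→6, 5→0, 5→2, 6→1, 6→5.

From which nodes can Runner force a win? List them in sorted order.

A0 = {3}
A1: add {2} — 2 (Runner) has 2→3.
A2: add {0, 5} — 0 (Runner) has 0→2; 5 (Runner) has 5→2.
A3: add {6} — 6 (Runner) has 6→5.
A4 = A3; e.g. 1 (Keeper) can still go to 4. Fixed point.
Runner's winning region = {0, 2, 3, 5, 6}.

0, 2, 3, 5, 6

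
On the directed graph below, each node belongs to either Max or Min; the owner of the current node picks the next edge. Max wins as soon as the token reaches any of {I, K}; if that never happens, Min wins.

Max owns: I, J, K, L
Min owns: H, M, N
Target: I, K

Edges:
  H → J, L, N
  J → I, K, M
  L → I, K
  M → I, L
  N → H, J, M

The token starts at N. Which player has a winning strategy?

A0 = {I, K}
A1: add {J, L} — J (Max) has J→I; L (Max) has L→I.
A2: add {M} — M (Min): all of {I, L} already in.
A3 = A2; e.g. H (Min) can still go to N. Fixed point.
N never enters the attractor, so Min can avoid the target forever.

Min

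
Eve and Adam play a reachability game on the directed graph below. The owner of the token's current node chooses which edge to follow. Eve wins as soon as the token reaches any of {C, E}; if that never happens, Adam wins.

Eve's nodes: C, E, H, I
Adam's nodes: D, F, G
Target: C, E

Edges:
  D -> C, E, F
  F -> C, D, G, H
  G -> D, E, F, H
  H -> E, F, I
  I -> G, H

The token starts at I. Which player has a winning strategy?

Eve

A0 = {C, E}
A1: add {H} — H (Eve) has H→E.
A2: add {I} — I (Eve) has I→H.
A3 = A2; e.g. D (Adam) can still go to F. Fixed point.
I ∈ A2, so Eve can force the target.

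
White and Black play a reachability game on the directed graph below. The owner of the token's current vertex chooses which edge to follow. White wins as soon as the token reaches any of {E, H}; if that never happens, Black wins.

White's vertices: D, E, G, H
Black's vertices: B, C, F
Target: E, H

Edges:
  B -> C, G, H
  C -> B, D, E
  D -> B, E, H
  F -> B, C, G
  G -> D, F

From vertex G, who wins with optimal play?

White

A0 = {E, H}
A1: add {D} — D (White) has D→E.
A2: add {G} — G (White) has G→D.
A3 = A2; e.g. B (Black) can still go to C. Fixed point.
G ∈ A2, so White can force the target.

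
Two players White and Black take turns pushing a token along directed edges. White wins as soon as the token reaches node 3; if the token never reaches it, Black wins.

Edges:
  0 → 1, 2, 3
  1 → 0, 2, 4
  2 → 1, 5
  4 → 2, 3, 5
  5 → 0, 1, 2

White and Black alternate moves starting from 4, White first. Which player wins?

White

Track states (vertex, player-to-move).
A0 = {(3,White), (3,Black)}
A1: add {(0,White), (4,White)}.
(4,White) ∈ A1 ⇒ White forces the target.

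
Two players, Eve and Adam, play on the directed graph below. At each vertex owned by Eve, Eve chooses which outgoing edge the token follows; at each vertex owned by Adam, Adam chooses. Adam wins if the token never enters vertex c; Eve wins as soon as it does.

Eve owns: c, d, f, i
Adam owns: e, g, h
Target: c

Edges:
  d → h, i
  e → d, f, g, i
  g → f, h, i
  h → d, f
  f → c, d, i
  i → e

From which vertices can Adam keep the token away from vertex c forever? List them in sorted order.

A0 = {c}
A1: add {f} — f (Eve) has f→c.
A2 = A1; e.g. d (Eve) has no edge into A1. Fixed point.
Eve's attractor = {c, f}; Adam avoids the target exactly from the complement.

d, e, g, h, i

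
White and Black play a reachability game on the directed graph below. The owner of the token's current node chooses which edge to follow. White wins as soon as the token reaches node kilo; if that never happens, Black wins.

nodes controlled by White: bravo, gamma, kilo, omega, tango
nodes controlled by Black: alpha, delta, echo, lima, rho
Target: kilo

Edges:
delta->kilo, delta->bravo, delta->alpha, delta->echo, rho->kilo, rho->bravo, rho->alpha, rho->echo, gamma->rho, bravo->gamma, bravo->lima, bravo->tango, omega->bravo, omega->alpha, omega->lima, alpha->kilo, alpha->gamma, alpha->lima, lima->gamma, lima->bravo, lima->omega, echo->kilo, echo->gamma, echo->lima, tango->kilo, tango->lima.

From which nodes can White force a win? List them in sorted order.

A0 = {kilo}
A1: add {tango} — tango (White) has tango→kilo.
A2: add {bravo} — bravo (White) has bravo→tango.
A3: add {omega} — omega (White) has omega→bravo.
A4 = A3; e.g. delta (Black) can still go to alpha. Fixed point.
White's winning region = {bravo, kilo, omega, tango}.

bravo, kilo, omega, tango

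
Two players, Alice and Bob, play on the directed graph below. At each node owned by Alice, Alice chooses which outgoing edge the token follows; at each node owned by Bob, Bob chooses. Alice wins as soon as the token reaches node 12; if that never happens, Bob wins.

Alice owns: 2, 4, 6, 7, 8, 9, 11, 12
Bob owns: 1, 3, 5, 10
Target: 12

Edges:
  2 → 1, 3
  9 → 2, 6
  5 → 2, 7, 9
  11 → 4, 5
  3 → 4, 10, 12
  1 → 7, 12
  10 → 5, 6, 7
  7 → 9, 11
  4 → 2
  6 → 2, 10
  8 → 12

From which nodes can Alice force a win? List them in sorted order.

8, 12

A0 = {12}
A1: add {8} — 8 (Alice) has 8→12.
A2 = A1; e.g. 1 (Bob) can still go to 7. Fixed point.
Alice's winning region = {8, 12}.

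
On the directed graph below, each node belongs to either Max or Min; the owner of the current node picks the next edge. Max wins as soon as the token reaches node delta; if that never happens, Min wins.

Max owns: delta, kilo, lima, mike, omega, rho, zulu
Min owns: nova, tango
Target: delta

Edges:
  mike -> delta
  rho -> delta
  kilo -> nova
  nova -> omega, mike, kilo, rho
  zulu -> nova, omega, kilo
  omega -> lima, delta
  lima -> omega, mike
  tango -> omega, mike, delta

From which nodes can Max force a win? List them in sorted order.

delta, lima, mike, omega, rho, tango, zulu

A0 = {delta}
A1: add {mike, omega, rho} — omega (Max) has omega→delta; mike (Max) has mike→delta; rho (Max) has rho→delta.
A2: add {lima, tango, zulu} — lima (Max) has lima→omega; zulu (Max) has zulu→omega; tango (Min): all of {omega, mike, delta} already in.
A3 = A2; e.g. nova (Min) can still go to kilo. Fixed point.
Max's winning region = {delta, lima, mike, omega, rho, tango, zulu}.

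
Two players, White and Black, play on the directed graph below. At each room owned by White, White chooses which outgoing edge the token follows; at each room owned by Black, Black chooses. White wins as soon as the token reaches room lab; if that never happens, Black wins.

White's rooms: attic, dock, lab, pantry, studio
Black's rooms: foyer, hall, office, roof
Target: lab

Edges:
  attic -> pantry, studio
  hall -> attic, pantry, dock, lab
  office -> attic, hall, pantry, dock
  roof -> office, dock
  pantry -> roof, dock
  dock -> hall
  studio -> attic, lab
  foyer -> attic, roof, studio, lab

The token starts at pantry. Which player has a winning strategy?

A0 = {lab}
A1: add {studio} — studio (White) has studio→lab.
A2: add {attic} — attic (White) has attic→studio.
A3 = A2; e.g. hall (Black) can still go to pantry. Fixed point.
pantry never enters the attractor, so Black can avoid the target forever.

Black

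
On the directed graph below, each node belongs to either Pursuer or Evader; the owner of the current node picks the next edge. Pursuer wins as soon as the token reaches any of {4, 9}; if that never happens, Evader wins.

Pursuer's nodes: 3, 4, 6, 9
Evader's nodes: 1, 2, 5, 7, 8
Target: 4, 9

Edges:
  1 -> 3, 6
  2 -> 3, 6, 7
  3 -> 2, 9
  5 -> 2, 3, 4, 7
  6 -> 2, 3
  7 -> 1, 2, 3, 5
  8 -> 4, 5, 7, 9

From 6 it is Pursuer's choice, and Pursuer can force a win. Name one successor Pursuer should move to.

A0 = {4, 9}
A1: add {3} — 3 (Pursuer) has 3→9.
A2: add {6} — 6 (Pursuer) has 6→3.
A3: add {1} — 1 (Evader): all of {3, 6} already in.
A4 = A3; e.g. 2 (Evader) can still go to 7. Fixed point.
From 6, successor 3 is in the attractor (rank 1); the other successor 2 is not.

3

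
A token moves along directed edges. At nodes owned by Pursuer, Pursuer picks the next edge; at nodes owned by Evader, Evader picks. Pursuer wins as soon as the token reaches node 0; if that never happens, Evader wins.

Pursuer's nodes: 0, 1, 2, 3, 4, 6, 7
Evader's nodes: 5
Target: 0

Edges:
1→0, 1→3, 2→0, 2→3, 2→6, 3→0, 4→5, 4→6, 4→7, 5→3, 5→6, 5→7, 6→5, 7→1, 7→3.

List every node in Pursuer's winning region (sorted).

0, 1, 2, 3, 4, 7

A0 = {0}
A1: add {1, 2, 3} — 1 (Pursuer) has 1→0; 2 (Pursuer) has 2→0; 3 (Pursuer) has 3→0.
A2: add {7} — 7 (Pursuer) has 7→1.
A3: add {4} — 4 (Pursuer) has 4→7.
A4 = A3; e.g. 5 (Evader) can still go to 6. Fixed point.
Pursuer's winning region = {0, 1, 2, 3, 4, 7}.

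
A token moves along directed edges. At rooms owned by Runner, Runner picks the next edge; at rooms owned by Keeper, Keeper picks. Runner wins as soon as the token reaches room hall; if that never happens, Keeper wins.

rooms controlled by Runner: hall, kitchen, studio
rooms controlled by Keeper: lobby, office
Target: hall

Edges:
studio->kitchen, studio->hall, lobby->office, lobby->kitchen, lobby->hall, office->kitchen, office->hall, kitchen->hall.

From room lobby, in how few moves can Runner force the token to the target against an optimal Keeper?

3

A0 = {hall}
A1: add {kitchen, studio} — studio (Runner) has studio→hall; kitchen (Runner) has kitchen→hall.
A2: add {office} — office (Keeper): all of {kitchen, hall} already in.
A3: add {lobby} — lobby (Keeper): all of {office, kitchen, hall} already in.
A3 = all vertices. Fixed point.
lobby enters the attractor at level 3, so Runner can force the target in 3 moves from there.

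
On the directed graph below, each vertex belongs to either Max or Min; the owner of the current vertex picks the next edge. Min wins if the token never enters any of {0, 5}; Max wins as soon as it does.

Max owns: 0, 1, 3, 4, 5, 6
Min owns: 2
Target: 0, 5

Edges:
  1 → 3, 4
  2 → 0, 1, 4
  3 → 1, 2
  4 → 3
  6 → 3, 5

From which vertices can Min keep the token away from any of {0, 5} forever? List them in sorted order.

1, 2, 3, 4

A0 = {0, 5}
A1: add {6} — 6 (Max) has 6→5.
A2 = A1; e.g. 1 (Max) has no edge into A1. Fixed point.
Max's attractor = {0, 5, 6}; Min avoids the target exactly from the complement.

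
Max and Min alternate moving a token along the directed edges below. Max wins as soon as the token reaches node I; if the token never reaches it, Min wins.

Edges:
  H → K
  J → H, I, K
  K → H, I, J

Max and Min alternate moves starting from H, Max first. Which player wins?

Track states (vertex, player-to-move).
A0 = {(I,Max), (I,Min)}
A1: add {(J,Max), (K,Max)}.
A2: add {(H,Min)}.
A3 = A2; e.g. (H,Max) stays out. (H,Max) never enters ⇒ Min avoids the target.

Min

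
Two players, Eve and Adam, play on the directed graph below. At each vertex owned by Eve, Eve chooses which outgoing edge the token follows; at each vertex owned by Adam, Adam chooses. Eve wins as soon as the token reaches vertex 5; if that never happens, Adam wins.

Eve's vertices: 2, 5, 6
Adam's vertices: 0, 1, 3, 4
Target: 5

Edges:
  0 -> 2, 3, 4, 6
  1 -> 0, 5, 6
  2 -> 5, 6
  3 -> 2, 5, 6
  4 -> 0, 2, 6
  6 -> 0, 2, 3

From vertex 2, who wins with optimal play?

Eve

A0 = {5}
A1: add {2} — 2 (Eve) has 2→5.
2 ∈ A1, so Eve can force the target.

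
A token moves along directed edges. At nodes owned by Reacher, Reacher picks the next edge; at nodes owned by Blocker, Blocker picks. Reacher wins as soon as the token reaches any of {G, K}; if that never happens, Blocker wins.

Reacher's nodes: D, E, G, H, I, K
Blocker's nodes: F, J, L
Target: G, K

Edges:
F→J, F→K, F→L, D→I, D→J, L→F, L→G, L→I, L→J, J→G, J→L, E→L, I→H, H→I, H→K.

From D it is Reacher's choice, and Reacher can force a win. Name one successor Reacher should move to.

A0 = {G, K}
A1: add {H} — H (Reacher) has H→K.
A2: add {I} — I (Reacher) has I→H.
A3: add {D} — D (Reacher) has D→I.
A4 = A3; e.g. E (Reacher) has no edge into A3. Fixed point.
From D, successor I is in the attractor (rank 2); the other successor J is not.

I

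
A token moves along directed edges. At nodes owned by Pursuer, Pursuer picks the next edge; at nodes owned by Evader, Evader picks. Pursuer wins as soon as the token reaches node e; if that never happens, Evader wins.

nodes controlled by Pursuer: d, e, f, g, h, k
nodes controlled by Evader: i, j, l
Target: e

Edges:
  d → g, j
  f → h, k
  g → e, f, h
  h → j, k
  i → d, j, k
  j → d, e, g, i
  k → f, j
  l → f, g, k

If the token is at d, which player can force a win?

A0 = {e}
A1: add {g} — g (Pursuer) has g→e.
A2: add {d} — d (Pursuer) has d→g.
A3 = A2; e.g. f (Pursuer) has no edge into A2. Fixed point.
d ∈ A2, so Pursuer can force the target.

Pursuer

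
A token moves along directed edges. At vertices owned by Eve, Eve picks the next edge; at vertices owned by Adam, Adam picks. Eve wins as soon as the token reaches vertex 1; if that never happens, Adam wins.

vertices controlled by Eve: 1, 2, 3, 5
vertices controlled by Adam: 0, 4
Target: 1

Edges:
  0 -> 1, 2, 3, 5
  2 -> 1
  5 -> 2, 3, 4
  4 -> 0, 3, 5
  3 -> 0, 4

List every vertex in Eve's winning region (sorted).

A0 = {1}
A1: add {2} — 2 (Eve) has 2→1.
A2: add {5} — 5 (Eve) has 5→2.
A3 = A2; e.g. 0 (Adam) can still go to 3. Fixed point.
Eve's winning region = {1, 2, 5}.

1, 2, 5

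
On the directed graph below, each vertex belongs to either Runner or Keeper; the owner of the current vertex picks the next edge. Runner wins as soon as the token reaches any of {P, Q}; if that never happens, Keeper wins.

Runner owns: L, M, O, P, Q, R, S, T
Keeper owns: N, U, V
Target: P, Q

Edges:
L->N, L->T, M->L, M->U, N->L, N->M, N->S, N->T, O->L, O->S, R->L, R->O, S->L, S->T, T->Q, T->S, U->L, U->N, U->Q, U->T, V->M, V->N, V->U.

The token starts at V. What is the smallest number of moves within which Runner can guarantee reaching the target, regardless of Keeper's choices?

6

A0 = {P, Q}
A1: add {T} — T (Runner) has T→Q.
A2: add {L, S} — L (Runner) has L→T; S (Runner) has S→T.
A3: add {M, O, R} — M (Runner) has M→L; O (Runner) has O→L; R (Runner) has R→L.
A4: add {N} — N (Keeper): all of {L, M, S, T} already in.
A5: add {U} — U (Keeper): all of {L, N, Q, T} already in.
A6: add {V} — V (Keeper): all of {M, N, U} already in.
A6 = all vertices. Fixed point.
V enters the attractor at level 6, so Runner can force the target in 6 moves from there.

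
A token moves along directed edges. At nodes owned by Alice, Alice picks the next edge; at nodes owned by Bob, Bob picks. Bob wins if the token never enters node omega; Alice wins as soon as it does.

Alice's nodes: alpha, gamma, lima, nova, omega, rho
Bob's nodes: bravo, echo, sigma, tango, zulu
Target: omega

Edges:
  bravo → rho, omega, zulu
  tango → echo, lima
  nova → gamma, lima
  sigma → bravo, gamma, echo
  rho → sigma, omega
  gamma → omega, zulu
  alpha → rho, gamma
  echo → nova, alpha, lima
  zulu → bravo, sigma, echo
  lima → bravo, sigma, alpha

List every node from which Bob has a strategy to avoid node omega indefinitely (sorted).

bravo, sigma, zulu

A0 = {omega}
A1: add {gamma, rho} — rho (Alice) has rho→omega; gamma (Alice) has gamma→omega.
A2: add {alpha, nova} — nova (Alice) has nova→gamma; alpha (Alice) has alpha→rho.
A3: add {lima} — lima (Alice) has lima→alpha.
A4: add {echo} — echo (Bob): all of {nova, alpha, lima} already in.
A5: add {tango} — tango (Bob): all of {echo, lima} already in.
A6 = A5; e.g. bravo (Bob) can still go to zulu. Fixed point.
Alice's attractor = {alpha, echo, gamma, lima, nova, omega, rho, tango}; Bob avoids the target exactly from the complement.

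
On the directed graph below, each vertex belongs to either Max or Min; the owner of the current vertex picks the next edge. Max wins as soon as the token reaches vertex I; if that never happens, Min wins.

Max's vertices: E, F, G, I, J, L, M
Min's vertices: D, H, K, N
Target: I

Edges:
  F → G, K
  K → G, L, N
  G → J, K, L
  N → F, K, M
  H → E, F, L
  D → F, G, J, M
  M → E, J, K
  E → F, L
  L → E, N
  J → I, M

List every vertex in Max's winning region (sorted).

D, E, F, G, H, I, J, L, M

A0 = {I}
A1: add {J} — J (Max) has J→I.
A2: add {G, M} — G (Max) has G→J; M (Max) has M→J.
A3: add {F} — F (Max) has F→G.
A4: add {D, E} — D (Min): all of {F, G, J, M} already in; E (Max) has E→F.
A5: add {L} — L (Max) has L→E.
A6: add {H} — H (Min): all of {E, F, L} already in.
A7 = A6; e.g. K (Min) can still go to N. Fixed point.
Max's winning region = {D, E, F, G, H, I, J, L, M}.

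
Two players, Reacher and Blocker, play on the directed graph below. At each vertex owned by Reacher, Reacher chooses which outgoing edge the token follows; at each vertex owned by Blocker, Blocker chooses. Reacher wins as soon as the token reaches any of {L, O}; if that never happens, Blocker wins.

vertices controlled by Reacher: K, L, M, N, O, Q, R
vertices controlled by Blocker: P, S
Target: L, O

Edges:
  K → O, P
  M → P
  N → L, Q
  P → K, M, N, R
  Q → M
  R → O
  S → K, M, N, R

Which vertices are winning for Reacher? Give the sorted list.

K, L, N, O, R

A0 = {L, O}
A1: add {K, N, R} — K (Reacher) has K→O; N (Reacher) has N→L; R (Reacher) has R→O.
A2 = A1; e.g. M (Reacher) has no edge into A1. Fixed point.
Reacher's winning region = {K, L, N, O, R}.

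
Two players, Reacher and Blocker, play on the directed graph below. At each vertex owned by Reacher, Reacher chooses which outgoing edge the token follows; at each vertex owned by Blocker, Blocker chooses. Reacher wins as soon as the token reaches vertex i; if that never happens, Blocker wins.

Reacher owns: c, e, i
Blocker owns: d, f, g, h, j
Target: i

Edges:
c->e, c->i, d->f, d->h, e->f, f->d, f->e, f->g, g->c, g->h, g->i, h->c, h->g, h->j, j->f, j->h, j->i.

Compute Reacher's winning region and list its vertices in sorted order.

c, i

A0 = {i}
A1: add {c} — c (Reacher) has c→i.
A2 = A1; e.g. d (Blocker) can still go to f. Fixed point.
Reacher's winning region = {c, i}.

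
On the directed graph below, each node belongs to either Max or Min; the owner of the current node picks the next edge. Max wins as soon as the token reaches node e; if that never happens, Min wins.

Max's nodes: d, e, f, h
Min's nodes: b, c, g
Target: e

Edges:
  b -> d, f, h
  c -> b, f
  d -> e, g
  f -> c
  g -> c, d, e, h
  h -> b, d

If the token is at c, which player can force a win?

A0 = {e}
A1: add {d} — d (Max) has d→e.
A2: add {h} — h (Max) has h→d.
A3 = A2; e.g. b (Min) can still go to f. Fixed point.
c never enters the attractor, so Min can avoid the target forever.

Min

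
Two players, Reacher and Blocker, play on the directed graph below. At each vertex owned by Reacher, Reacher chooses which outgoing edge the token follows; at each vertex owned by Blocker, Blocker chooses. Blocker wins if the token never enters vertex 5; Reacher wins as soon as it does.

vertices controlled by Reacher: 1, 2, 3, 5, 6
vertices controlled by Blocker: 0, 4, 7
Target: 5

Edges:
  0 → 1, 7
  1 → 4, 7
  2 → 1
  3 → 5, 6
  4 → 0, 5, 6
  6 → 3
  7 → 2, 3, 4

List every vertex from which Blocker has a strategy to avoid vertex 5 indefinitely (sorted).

0, 1, 2, 4, 7

A0 = {5}
A1: add {3} — 3 (Reacher) has 3→5.
A2: add {6} — 6 (Reacher) has 6→3.
A3 = A2; e.g. 0 (Blocker) can still go to 1. Fixed point.
Reacher's attractor = {3, 5, 6}; Blocker avoids the target exactly from the complement.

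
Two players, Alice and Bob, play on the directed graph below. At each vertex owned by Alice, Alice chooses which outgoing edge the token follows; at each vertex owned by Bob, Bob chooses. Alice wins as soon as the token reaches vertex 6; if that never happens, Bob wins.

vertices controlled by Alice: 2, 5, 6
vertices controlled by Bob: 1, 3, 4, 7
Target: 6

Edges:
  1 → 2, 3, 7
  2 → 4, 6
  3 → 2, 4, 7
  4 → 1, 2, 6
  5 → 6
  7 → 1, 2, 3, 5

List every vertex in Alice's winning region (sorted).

A0 = {6}
A1: add {2, 5} — 2 (Alice) has 2→6; 5 (Alice) has 5→6.
A2 = A1; e.g. 1 (Bob) can still go to 3. Fixed point.
Alice's winning region = {2, 5, 6}.

2, 5, 6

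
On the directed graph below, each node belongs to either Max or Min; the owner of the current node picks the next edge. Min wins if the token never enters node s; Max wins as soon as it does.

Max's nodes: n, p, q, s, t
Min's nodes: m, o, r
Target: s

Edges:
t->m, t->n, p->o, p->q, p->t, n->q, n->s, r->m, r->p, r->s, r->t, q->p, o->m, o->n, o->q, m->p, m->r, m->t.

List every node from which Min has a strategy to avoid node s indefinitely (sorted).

A0 = {s}
A1: add {n} — n (Max) has n→s.
A2: add {t} — t (Max) has t→n.
A3: add {p} — p (Max) has p→t.
A4: add {q} — q (Max) has q→p.
A5 = A4; e.g. m (Min) can still go to r. Fixed point.
Max's attractor = {n, p, q, s, t}; Min avoids the target exactly from the complement.

m, o, r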